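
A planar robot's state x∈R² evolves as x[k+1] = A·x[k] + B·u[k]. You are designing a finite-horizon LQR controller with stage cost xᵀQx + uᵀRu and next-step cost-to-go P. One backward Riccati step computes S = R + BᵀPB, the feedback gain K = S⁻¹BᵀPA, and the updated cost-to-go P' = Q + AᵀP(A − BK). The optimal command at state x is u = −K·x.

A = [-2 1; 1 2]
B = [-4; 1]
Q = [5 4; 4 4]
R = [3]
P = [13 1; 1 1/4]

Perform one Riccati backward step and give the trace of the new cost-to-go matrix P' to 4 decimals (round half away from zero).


10.9188

BᵀP = [-51.0000 -3.7500]
S = R + BᵀPB = [3] + [200.2500] = [203.2500]
BᵀPA = [98.2500 -58.5000]
K = S⁻¹·BᵀPA = [0.4834 -0.2878]
A−BK = [-0.0664 -0.1513; 0.5166 2.2878]
AᵀP(A−BK) = [0.7565 -0.2214; -0.2214 1.1624]
P' = Q + AᵀP(A−BK) = [5.7565 3.7786; 3.7786 5.1624]
tr(P') = 10.9188


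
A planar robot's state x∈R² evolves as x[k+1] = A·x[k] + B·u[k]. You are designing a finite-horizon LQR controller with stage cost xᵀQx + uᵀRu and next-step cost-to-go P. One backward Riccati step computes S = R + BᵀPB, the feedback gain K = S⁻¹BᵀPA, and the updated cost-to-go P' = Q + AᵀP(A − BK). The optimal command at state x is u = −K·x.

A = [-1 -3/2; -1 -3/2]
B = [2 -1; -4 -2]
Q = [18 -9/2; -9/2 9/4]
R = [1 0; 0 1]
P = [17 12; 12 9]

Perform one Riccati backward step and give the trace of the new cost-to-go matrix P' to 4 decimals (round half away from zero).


22.0333

BᵀP = [-14.0000 -12.0000; -41.0000 -30.0000]
S = R + BᵀPB = [1 0; 0 1] + [20.0000 38.0000; 38.0000 101.0000] = [21.0000 38.0000; 38.0000 102.0000]
BᵀPA = [26.0000 39.0000; 71.0000 106.5000]
K = S⁻¹·BᵀPA = [-0.0659 -0.0989; 0.7206 1.0809]
A−BK = [-0.1476 -0.2213; 0.1777 0.2665]
AᵀP(A−BK) = [0.5487 0.8231; 0.8231 1.2346]
P' = Q + AᵀP(A−BK) = [18.5487 -3.6769; -3.6769 3.4846]
tr(P') = 22.0333


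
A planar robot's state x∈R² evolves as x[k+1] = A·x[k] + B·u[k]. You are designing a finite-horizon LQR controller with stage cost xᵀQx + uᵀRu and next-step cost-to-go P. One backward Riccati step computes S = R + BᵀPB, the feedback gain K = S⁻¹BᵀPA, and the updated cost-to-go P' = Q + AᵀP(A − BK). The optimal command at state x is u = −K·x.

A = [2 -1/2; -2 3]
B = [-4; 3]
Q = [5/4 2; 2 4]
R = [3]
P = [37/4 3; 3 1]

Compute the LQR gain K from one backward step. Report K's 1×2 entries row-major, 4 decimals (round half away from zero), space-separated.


-0.4318 -0.1477

BᵀP = [-28.0000 -9.0000]
S = R + BᵀPB = [3] + [85.0000] = [88.0000]
BᵀPA = [-38.0000 -13.0000]
K = S⁻¹·BᵀPA = [-0.4318 -0.1477]
A−BK = [0.2727 -1.0909; -0.7045 3.4432]
AᵀP(A−BK) = [0.5909 0.1364; 0.1364 0.3920]
P' = Q + AᵀP(A−BK) = [1.8409 2.1364; 2.1364 4.3920]
tr(P') = 6.2330


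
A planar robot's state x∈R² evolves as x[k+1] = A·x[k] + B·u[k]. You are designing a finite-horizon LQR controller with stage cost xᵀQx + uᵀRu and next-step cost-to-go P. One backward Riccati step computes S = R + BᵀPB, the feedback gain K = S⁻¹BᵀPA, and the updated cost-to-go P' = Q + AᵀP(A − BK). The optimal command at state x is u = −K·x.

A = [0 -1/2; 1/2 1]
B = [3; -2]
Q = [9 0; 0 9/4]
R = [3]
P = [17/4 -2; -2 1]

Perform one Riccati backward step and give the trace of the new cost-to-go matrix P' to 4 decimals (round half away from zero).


11.4594

BᵀP = [16.7500 -8.0000]
S = R + BᵀPB = [3] + [66.2500] = [69.2500]
BᵀPA = [-4.0000 -16.3750]
K = S⁻¹·BᵀPA = [-0.0578 -0.2365]
A−BK = [0.1733 0.2094; 0.3845 0.5271]
AᵀP(A−BK) = [0.0190 0.0542; 0.0542 0.1904]
P' = Q + AᵀP(A−BK) = [9.0190 0.0542; 0.0542 2.4404]
tr(P') = 11.4594


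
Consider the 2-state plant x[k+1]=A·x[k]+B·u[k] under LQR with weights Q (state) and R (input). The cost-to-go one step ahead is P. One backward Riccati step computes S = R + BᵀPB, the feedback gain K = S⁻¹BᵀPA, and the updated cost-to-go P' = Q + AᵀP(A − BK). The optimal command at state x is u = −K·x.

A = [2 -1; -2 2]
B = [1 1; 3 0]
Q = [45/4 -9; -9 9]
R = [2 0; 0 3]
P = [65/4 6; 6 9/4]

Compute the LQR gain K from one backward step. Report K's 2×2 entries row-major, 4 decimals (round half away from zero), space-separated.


BᵀP = [34.2500 12.7500; 16.2500 6.0000]
S = R + BᵀPB = [2 0; 0 3] + [72.5000 34.2500; 34.2500 16.2500] = [74.5000 34.2500; 34.2500 19.2500]
BᵀPA = [43.0000 -8.7500; 20.5000 -4.2500]
K = S⁻¹·BᵀPA = [0.4812 -0.0876; 0.2088 -0.0649]
A−BK = [1.3100 -0.8475; -3.4436 2.2629]
AᵀP(A−BK) = [1.0285 -0.4022; -0.4022 0.2076]
P' = Q + AᵀP(A−BK) = [12.2785 -9.4022; -9.4022 9.2076]
tr(P') = 21.4861

0.4812 -0.0876 0.2088 -0.0649


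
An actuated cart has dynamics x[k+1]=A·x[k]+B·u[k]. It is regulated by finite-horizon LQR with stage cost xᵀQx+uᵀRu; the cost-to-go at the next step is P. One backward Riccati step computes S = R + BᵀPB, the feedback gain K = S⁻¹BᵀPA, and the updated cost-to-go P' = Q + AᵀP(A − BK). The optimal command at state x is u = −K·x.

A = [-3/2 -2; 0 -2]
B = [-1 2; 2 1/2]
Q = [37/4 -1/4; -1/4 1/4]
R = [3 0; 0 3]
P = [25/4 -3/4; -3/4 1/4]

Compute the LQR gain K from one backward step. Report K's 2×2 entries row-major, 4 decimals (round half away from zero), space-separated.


BᵀP = [-7.7500 1.2500; 12.1250 -1.3750]
S = R + BᵀPB = [3 0; 0 3] + [10.2500 -14.8750; -14.8750 23.5625] = [13.2500 -14.8750; -14.8750 26.5625]
BᵀPA = [11.6250 13.0000; -18.1875 -21.5000]
K = S⁻¹·BᵀPA = [0.2927 0.1951; -0.5208 -0.7001]
A−BK = [-0.1657 -0.4046; -0.3250 -2.0402]
AᵀP(A−BK) = [1.1879 1.4978; 1.4978 2.4103]
P' = Q + AᵀP(A−BK) = [10.4379 1.2478; 1.2478 2.6603]
tr(P') = 13.0983

0.2927 0.1951 -0.5208 -0.7001


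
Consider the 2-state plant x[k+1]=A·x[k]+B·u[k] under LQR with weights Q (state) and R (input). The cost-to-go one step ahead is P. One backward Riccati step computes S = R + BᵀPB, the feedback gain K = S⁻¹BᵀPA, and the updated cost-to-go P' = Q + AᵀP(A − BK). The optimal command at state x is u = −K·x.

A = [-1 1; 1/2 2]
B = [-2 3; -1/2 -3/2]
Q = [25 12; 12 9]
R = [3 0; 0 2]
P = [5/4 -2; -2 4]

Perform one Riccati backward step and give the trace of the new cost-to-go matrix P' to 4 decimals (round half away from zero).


BᵀP = [-1.5000 2.0000; 6.7500 -12.0000]
S = R + BᵀPB = [3 0; 0 2] + [2.0000 -7.5000; -7.5000 38.2500] = [5.0000 -7.5000; -7.5000 40.2500]
BᵀPA = [2.5000 2.5000; -12.7500 -17.2500]
K = S⁻¹·BᵀPA = [0.0345 -0.1983; -0.3103 -0.4655]
A−BK = [0.0000 2.0000; 0.0517 1.2026]
AᵀP(A−BK) = [0.2069 0.3103; 0.3103 1.7155]
P' = Q + AᵀP(A−BK) = [25.2069 12.3103; 12.3103 10.7155]
tr(P') = 35.9224

35.9224


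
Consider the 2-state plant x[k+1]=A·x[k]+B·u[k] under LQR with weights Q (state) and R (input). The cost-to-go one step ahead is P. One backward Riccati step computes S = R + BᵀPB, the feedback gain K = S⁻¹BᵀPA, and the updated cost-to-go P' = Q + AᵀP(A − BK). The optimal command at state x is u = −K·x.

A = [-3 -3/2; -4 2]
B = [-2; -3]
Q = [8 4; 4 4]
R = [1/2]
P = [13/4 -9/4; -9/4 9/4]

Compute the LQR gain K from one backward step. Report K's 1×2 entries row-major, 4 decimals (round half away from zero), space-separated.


1.2222 -0.7222

BᵀP = [0.2500 -2.2500]
S = R + BᵀPB = [1/2] + [6.2500] = [6.7500]
BᵀPA = [8.2500 -4.8750]
K = S⁻¹·BᵀPA = [1.2222 -0.7222]
A−BK = [-0.5556 -2.9444; -0.3333 -0.1667]
AᵀP(A−BK) = [1.1667 2.5833; 2.5833 26.2917]
P' = Q + AᵀP(A−BK) = [9.1667 6.5833; 6.5833 30.2917]
tr(P') = 39.4583


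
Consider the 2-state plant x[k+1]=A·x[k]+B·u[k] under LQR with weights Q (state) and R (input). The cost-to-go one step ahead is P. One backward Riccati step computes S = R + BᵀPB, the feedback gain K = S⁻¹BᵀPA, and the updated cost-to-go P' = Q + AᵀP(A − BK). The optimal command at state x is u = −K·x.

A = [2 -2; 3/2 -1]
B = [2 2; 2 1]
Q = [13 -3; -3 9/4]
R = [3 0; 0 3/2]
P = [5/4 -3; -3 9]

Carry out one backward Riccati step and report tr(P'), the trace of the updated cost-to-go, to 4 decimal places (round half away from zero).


16.7000

BᵀP = [-3.5000 12.0000; -0.5000 3.0000]
S = R + BᵀPB = [3 0; 0 3/2] + [17.0000 5.0000; 5.0000 2.0000] = [20.0000 5.0000; 5.0000 3.5000]
BᵀPA = [11.0000 -5.0000; 3.5000 -2.0000]
K = S⁻¹·BᵀPA = [0.4667 -0.1667; 0.3333 -0.3333]
A−BK = [0.4000 -1.0000; 0.2333 -0.3333]
AᵀP(A−BK) = [0.9500 -0.5000; -0.5000 0.5000]
P' = Q + AᵀP(A−BK) = [13.9500 -3.5000; -3.5000 2.7500]
tr(P') = 16.7000


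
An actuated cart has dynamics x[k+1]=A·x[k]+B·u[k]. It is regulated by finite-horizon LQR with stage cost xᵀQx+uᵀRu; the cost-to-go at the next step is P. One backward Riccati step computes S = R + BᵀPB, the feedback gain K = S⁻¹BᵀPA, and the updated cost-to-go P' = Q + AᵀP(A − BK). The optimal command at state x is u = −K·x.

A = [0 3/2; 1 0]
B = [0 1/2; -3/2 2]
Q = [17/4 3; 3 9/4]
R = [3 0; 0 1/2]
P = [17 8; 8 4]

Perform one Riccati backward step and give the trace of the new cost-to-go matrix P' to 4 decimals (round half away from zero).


8.0769

BᵀP = [-12.0000 -6.0000; 24.5000 12.0000]
S = R + BᵀPB = [3 0; 0 1/2] + [9.0000 -18.0000; -18.0000 36.2500] = [12.0000 -18.0000; -18.0000 36.7500]
BᵀPA = [-6.0000 -18.0000; 12.0000 36.7500]
K = S⁻¹·BᵀPA = [-0.0385 0.0000; 0.3077 1.0000]
A−BK = [-0.1538 1.0000; 0.3269 -2.0000]
AᵀP(A−BK) = [0.0769 0.0000; 0.0000 1.5000]
P' = Q + AᵀP(A−BK) = [4.3269 3.0000; 3.0000 3.7500]
tr(P') = 8.0769


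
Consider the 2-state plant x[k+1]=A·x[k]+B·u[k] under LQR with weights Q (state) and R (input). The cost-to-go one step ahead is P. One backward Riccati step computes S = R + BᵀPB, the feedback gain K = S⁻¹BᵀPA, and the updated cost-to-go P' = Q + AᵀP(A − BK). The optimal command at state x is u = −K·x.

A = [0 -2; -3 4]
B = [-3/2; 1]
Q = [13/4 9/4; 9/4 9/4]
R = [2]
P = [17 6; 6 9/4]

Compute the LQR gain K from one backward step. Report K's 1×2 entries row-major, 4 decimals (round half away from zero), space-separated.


BᵀP = [-19.5000 -6.7500]
S = R + BᵀPB = [2] + [22.5000] = [24.5000]
BᵀPA = [20.2500 12.0000]
K = S⁻¹·BᵀPA = [0.8265 0.4898]
A−BK = [1.2398 -1.2653; -3.8265 3.5102]
AᵀP(A−BK) = [3.5128 -0.9184; -0.9184 2.1224]
P' = Q + AᵀP(A−BK) = [6.7628 1.3316; 1.3316 4.3724]
tr(P') = 11.1352

0.8265 0.4898


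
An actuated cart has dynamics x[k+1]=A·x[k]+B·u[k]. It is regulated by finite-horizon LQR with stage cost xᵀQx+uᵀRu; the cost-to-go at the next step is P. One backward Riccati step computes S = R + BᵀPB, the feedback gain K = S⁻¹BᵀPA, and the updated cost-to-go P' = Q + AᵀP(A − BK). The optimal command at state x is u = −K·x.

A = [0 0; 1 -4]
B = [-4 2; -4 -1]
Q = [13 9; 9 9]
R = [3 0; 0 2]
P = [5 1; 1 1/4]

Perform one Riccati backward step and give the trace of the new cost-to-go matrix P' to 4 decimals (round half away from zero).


BᵀP = [-24.0000 -5.0000; 9.0000 1.7500]
S = R + BᵀPB = [3 0; 0 2] + [116.0000 -43.0000; -43.0000 16.2500] = [119.0000 -43.0000; -43.0000 18.2500]
BᵀPA = [-5.0000 20.0000; 1.7500 -7.0000]
K = S⁻¹·BᵀPA = [-0.0496 0.1983; -0.0209 0.0837]
A−BK = [-0.1565 0.6259; 0.7808 -3.1232]
AᵀP(A−BK) = [0.0387 -0.1549; -0.1549 0.6197]
P' = Q + AᵀP(A−BK) = [13.0387 8.8451; 8.8451 9.6197]
tr(P') = 22.6584

22.6584


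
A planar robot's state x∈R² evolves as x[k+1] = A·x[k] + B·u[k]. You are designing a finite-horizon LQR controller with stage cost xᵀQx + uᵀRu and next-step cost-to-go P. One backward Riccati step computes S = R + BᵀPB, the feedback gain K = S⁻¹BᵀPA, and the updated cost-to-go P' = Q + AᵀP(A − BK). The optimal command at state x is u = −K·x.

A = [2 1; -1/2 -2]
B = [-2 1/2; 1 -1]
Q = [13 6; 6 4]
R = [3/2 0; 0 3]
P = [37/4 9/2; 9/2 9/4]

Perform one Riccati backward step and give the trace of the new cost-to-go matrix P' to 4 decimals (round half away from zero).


BᵀP = [-14.0000 -6.7500; 0.1250 0.0000]
S = R + BᵀPB = [3/2 0; 0 3] + [21.2500 -0.2500; -0.2500 0.0625] = [22.7500 -0.2500; -0.2500 3.0625]
BᵀPA = [-24.6250 -0.5000; 0.2500 0.1250]
K = S⁻¹·BᵀPA = [-1.0825 -0.0215; -0.0067 0.0391]
A−BK = [-0.1616 0.9374; 0.5758 -1.9394]
AᵀP(A−BK) = [1.9078 -0.0404; -0.0404 0.2343]
P' = Q + AᵀP(A−BK) = [14.9078 5.9596; 5.9596 4.2343]
tr(P') = 19.1422

19.1422


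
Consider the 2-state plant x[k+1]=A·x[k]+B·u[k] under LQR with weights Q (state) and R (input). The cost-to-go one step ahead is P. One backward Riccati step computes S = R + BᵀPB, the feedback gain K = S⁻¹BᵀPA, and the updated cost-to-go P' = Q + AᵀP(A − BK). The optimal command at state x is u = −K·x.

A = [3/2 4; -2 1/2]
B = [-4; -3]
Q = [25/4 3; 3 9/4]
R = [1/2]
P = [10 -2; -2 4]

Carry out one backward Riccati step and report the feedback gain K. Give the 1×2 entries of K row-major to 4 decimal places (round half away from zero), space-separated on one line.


-0.2896 -0.9293

BᵀP = [-34.0000 -4.0000]
S = R + BᵀPB = [1/2] + [148.0000] = [148.5000]
BᵀPA = [-43.0000 -138.0000]
K = S⁻¹·BᵀPA = [-0.2896 -0.9293]
A−BK = [0.3418 0.2828; -2.8687 -2.2879]
AᵀP(A−BK) = [38.0488 30.5404; 30.5404 24.7576]
P' = Q + AᵀP(A−BK) = [44.2988 33.5404; 33.5404 27.0076]
tr(P') = 71.3064


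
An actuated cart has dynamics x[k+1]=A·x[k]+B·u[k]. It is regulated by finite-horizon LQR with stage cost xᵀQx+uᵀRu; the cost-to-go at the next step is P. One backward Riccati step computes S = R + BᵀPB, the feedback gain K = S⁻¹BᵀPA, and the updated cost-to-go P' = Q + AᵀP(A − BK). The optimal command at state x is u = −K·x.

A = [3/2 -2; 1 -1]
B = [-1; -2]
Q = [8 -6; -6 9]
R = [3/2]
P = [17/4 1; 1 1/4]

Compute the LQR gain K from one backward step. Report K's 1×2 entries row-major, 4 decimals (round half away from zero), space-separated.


BᵀP = [-6.2500 -1.5000]
S = R + BᵀPB = [3/2] + [9.2500] = [10.7500]
BᵀPA = [-10.8750 14.0000]
K = S⁻¹·BᵀPA = [-1.0116 1.3023]
A−BK = [0.4884 -0.6977; -1.0233 1.6047]
AᵀP(A−BK) = [1.8110 -2.3372; -2.3372 3.0174]
P' = Q + AᵀP(A−BK) = [9.8110 -8.3372; -8.3372 12.0174]
tr(P') = 21.8285

-1.0116 1.3023


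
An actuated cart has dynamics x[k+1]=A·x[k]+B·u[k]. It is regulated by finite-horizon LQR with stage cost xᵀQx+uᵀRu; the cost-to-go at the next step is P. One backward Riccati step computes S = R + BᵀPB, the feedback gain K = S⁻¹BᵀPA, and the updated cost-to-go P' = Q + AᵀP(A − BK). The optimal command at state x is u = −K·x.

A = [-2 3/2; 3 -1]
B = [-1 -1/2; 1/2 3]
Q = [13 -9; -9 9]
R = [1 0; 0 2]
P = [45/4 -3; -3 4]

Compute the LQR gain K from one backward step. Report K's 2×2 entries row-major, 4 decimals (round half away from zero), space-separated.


BᵀP = [-12.7500 5.0000; -14.6250 13.5000]
S = R + BᵀPB = [1 0; 0 2] + [15.2500 21.3750; 21.3750 47.8125] = [16.2500 21.3750; 21.3750 49.8125]
BᵀPA = [40.5000 -24.1250; 69.7500 -35.4375]
K = S⁻¹·BᵀPA = [1.4934 -1.2601; 0.7594 -0.1707]
A−BK = [-0.1269 0.1546; -0.0250 0.1422]
AᵀP(A−BK) = [3.5483 -2.3102; -2.3102 1.8639]
P' = Q + AᵀP(A−BK) = [16.5483 -11.3102; -11.3102 10.8639]
tr(P') = 27.4122

1.4934 -1.2601 0.7594 -0.1707


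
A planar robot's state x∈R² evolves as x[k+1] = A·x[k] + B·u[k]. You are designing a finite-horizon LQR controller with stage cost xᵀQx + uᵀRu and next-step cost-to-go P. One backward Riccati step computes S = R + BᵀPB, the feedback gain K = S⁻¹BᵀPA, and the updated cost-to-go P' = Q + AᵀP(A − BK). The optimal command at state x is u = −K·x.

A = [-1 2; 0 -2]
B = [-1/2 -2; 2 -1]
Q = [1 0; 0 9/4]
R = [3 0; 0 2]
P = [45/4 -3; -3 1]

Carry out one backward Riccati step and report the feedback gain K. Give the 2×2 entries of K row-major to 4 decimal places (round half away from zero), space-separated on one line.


0.1863 -0.6767 0.4395 -0.9899

BᵀP = [-11.6250 3.5000; -19.5000 5.0000]
S = R + BᵀPB = [3 0; 0 2] + [12.8125 19.7500; 19.7500 34.0000] = [15.8125 19.7500; 19.7500 36.0000]
BᵀPA = [11.6250 -30.2500; 19.5000 -49.0000]
K = S⁻¹·BᵀPA = [0.1863 -0.6767; 0.4395 -0.9899]
A−BK = [-0.0279 -0.3181; 0.0670 -1.6366]
AᵀP(A−BK) = [0.5148 -1.3310; -1.3310 4.0265]
P' = Q + AᵀP(A−BK) = [1.5148 -1.3310; -1.3310 6.2765]
tr(P') = 7.7913


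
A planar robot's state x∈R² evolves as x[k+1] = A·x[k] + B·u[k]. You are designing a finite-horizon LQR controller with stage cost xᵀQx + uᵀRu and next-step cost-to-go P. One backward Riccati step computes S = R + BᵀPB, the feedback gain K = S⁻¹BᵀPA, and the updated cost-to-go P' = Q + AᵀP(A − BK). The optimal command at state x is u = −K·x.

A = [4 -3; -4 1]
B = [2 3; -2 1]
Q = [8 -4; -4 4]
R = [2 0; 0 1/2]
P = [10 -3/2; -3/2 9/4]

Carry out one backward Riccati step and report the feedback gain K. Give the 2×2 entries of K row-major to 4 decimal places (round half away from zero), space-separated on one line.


BᵀP = [23.0000 -7.5000; 28.5000 -2.2500]
S = R + BᵀPB = [2 0; 0 1/2] + [61.0000 61.5000; 61.5000 83.2500] = [63.0000 61.5000; 61.5000 83.7500]
BᵀPA = [122.0000 -76.5000; 123.0000 -87.7500]
K = S⁻¹·BᵀPA = [1.7758 -0.6762; 0.1647 -0.5512]
A−BK = [-0.0455 0.0060; -0.6131 0.1988]
AᵀP(A−BK) = [7.1031 -2.7048; -2.7048 1.1521]
P' = Q + AᵀP(A−BK) = [15.1031 -6.7048; -6.7048 5.1521]
tr(P') = 20.2552

1.7758 -0.6762 0.1647 -0.5512


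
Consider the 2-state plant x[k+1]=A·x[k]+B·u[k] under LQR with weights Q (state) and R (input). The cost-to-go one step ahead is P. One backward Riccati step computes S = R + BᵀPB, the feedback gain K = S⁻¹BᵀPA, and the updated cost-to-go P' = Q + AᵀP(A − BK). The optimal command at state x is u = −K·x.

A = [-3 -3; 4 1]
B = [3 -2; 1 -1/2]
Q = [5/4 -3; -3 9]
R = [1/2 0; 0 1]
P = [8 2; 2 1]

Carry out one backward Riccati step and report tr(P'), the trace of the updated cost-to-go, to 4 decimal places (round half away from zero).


BᵀP = [26.0000 7.0000; -17.0000 -4.5000]
S = R + BᵀPB = [1/2 0; 0 1] + [85.0000 -55.5000; -55.5000 36.2500] = [85.5000 -55.5000; -55.5000 37.2500]
BᵀPA = [-50.0000 -71.0000; 33.0000 46.5000]
K = S⁻¹·BᵀPA = [-0.2963 -0.6117; 0.4444 0.3369]
A−BK = [-1.2222 -0.4910; 4.5185 1.7802]
AᵀP(A−BK) = [10.5185 4.2963; 4.2963 1.9020]
P' = Q + AᵀP(A−BK) = [11.7685 1.2963; 1.2963 10.9020]
tr(P') = 22.6705

22.6705


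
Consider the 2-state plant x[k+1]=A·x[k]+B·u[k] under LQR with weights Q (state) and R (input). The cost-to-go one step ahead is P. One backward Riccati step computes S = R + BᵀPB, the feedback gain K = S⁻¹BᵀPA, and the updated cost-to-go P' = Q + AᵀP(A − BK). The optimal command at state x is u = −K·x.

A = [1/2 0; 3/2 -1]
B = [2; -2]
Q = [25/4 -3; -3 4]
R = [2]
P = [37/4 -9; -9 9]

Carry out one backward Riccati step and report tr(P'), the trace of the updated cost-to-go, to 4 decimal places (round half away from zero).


10.8019

BᵀP = [36.5000 -36.0000]
S = R + BᵀPB = [2] + [145.0000] = [147.0000]
BᵀPA = [-35.7500 36.0000]
K = S⁻¹·BᵀPA = [-0.2432 0.2449]
A−BK = [0.9864 -0.4898; 1.0136 -0.5102]
AᵀP(A−BK) = [0.3682 -0.2449; -0.2449 0.1837]
P' = Q + AᵀP(A−BK) = [6.6182 -3.2449; -3.2449 4.1837]
tr(P') = 10.8019


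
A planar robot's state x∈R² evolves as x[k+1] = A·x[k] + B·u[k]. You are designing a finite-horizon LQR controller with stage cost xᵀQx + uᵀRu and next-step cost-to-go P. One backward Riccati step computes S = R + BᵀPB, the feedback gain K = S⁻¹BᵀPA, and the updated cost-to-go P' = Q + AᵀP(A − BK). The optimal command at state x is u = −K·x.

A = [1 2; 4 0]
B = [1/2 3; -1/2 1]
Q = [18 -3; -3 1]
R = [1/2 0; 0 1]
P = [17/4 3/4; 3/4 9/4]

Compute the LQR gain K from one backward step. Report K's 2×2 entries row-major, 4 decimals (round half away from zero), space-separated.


-3.3071 0.6556 1.0083 0.5228

BᵀP = [1.7500 -0.7500; 13.5000 4.5000]
S = R + BᵀPB = [1/2 0; 0 1] + [1.2500 4.5000; 4.5000 45.0000] = [1.7500 4.5000; 4.5000 46.0000]
BᵀPA = [-1.2500 3.5000; 31.5000 27.0000]
K = S⁻¹·BᵀPA = [-3.3071 0.6556; 1.0083 0.5228]
A−BK = [-0.3714 0.1037; 1.3382 -0.1950]
AᵀP(A−BK) = [10.3548 -1.1494; -1.1494 0.5892]
P' = Q + AᵀP(A−BK) = [28.3548 -4.1494; -4.1494 1.5892]
tr(P') = 29.9440


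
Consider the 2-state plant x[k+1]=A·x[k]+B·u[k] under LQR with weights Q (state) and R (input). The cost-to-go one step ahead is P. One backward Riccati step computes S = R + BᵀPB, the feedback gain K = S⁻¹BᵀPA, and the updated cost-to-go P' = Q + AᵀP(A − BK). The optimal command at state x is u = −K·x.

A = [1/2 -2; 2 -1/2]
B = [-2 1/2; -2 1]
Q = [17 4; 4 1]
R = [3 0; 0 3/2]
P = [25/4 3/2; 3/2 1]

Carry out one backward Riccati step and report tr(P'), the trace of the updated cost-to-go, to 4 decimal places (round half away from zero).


BᵀP = [-15.5000 -5.0000; 4.6250 1.7500]
S = R + BᵀPB = [3 0; 0 3/2] + [41.0000 -12.7500; -12.7500 4.0625] = [44.0000 -12.7500; -12.7500 5.5625]
BᵀPA = [-17.7500 33.5000; 5.8125 -10.1250]
K = S⁻¹·BᵀPA = [-0.2996 0.6966; 0.3582 -0.2236]
A−BK = [-0.2783 -0.4951; 1.0426 1.1167]
AᵀP(A−BK) = [1.1624 0.0388; 0.0388 2.6510]
P' = Q + AᵀP(A−BK) = [18.1624 4.0388; 4.0388 3.6510]
tr(P') = 21.8133

21.8133


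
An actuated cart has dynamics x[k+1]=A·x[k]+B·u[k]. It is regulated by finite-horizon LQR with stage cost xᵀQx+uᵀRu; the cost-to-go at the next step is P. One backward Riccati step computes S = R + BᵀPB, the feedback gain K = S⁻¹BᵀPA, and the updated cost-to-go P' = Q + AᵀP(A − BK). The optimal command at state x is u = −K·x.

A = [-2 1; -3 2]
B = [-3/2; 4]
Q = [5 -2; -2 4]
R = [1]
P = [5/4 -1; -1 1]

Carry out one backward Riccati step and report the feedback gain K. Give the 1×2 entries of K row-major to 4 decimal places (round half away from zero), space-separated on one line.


-0.1493 0.1611

BᵀP = [-5.8750 5.5000]
S = R + BᵀPB = [1] + [30.8125] = [31.8125]
BᵀPA = [-4.7500 5.1250]
K = S⁻¹·BᵀPA = [-0.1493 0.1611]
A−BK = [-2.2240 1.2417; -2.4028 1.3556]
AᵀP(A−BK) = [1.2908 -0.7348; -0.7348 0.4244]
P' = Q + AᵀP(A−BK) = [6.2908 -2.7348; -2.7348 4.4244]
tr(P') = 10.7151


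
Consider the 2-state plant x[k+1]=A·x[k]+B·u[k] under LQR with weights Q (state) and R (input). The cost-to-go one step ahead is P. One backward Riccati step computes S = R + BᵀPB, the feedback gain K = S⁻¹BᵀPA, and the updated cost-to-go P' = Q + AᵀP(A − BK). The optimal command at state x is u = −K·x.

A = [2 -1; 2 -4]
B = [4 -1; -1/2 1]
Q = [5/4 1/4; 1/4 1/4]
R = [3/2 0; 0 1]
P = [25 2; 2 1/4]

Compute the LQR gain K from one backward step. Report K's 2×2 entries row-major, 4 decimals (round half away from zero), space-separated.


0.5414 -0.3750 -0.0075 -0.1875

BᵀP = [99.0000 7.8750; -23.0000 -1.7500]
S = R + BᵀPB = [3/2 0; 0 1] + [392.0625 -91.1250; -91.1250 21.2500] = [393.5625 -91.1250; -91.1250 22.2500]
BᵀPA = [213.7500 -130.5000; -49.5000 30.0000]
K = S⁻¹·BᵀPA = [0.5414 -0.3750; -0.0075 -0.1875]
A−BK = [-0.1730 0.3125; 2.2781 -4.0000]
AᵀP(A−BK) = [0.9089 -1.1250; -1.1250 1.6875]
P' = Q + AᵀP(A−BK) = [2.1589 -0.8750; -0.8750 1.9375]
tr(P') = 4.0964


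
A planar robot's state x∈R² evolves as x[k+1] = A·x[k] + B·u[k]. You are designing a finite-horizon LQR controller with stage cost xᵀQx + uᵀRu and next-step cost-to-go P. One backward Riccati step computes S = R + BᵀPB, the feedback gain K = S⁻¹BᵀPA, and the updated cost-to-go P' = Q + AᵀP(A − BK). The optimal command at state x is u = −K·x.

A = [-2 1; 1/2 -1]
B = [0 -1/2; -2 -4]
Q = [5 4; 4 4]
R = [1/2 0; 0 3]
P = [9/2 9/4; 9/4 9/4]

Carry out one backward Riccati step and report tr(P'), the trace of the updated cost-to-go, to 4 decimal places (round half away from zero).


18.7441

BᵀP = [-4.5000 -4.5000; -11.2500 -10.1250]
S = R + BᵀPB = [1/2 0; 0 3] + [9.0000 20.2500; 20.2500 46.1250] = [9.5000 20.2500; 20.2500 49.1250]
BᵀPA = [6.7500 0.0000; 17.4375 -1.1250]
K = S⁻¹·BᵀPA = [-0.3800 0.4023; 0.5116 -0.1887]
A−BK = [-1.7442 0.9056; 1.7864 -0.9503]
AᵀP(A−BK) = [7.7064 -3.9245; -3.9245 2.0377]
P' = Q + AᵀP(A−BK) = [12.7064 0.0755; 0.0755 6.0377]
tr(P') = 18.7441


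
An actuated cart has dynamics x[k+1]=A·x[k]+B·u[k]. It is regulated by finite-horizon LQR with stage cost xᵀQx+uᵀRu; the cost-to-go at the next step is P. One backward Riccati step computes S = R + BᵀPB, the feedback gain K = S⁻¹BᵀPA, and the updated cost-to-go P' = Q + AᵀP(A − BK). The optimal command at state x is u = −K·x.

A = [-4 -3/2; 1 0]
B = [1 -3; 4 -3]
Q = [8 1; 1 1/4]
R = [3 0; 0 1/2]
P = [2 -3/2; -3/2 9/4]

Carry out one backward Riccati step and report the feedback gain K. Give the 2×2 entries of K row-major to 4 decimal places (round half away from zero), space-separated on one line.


1.3688 0.4084 1.5423 0.5564

BᵀP = [-4.0000 7.5000; -1.5000 -2.2500]
S = R + BᵀPB = [3 0; 0 1/2] + [26.0000 -10.5000; -10.5000 11.2500] = [29.0000 -10.5000; -10.5000 11.7500]
BᵀPA = [23.5000 6.0000; 3.7500 2.2500]
K = S⁻¹·BᵀPA = [1.3688 0.4084; 1.5423 0.5564]
A−BK = [-0.7419 -0.2392; 0.1518 0.0358]
AᵀP(A−BK) = [8.3004 2.5672; 2.5672 0.7980]
P' = Q + AᵀP(A−BK) = [16.3004 3.5672; 3.5672 1.0480]
tr(P') = 17.3484


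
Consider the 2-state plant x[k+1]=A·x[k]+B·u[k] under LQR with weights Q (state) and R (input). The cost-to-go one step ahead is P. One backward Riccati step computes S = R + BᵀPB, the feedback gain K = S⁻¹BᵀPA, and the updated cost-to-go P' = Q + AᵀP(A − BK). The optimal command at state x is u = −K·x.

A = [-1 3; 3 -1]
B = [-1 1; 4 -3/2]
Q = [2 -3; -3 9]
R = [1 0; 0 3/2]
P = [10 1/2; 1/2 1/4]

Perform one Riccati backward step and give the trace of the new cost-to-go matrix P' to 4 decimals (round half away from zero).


BᵀP = [-8.0000 0.5000; 9.2500 0.1250]
S = R + BᵀPB = [1 0; 0 3/2] + [10.0000 -8.7500; -8.7500 9.0625] = [11.0000 -8.7500; -8.7500 10.5625]
BᵀPA = [9.5000 -24.5000; -8.8750 27.6250]
K = S⁻¹·BᵀPA = [0.5726 -0.4306; -0.3659 2.2587]
A−BK = [-0.0615 0.3107; 0.1609 4.1104]
AᵀP(A−BK) = [0.5631 -1.6136; -1.6136 14.3044]
P' = Q + AᵀP(A−BK) = [2.5631 -4.6136; -4.6136 23.3044]
tr(P') = 25.8675

25.8675


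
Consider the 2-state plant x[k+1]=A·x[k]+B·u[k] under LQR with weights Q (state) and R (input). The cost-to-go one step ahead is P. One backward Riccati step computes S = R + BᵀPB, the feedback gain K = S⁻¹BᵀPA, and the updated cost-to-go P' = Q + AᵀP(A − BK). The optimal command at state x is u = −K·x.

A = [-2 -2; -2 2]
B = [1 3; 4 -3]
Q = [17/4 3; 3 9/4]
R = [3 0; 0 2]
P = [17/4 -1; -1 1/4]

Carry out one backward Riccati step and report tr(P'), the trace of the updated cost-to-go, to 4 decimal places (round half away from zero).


BᵀP = [0.2500 0.0000; 15.7500 -3.7500]
S = R + BᵀPB = [3 0; 0 2] + [0.2500 0.7500; 0.7500 58.5000] = [3.2500 0.7500; 0.7500 60.5000]
BᵀPA = [-0.5000 -0.5000; -24.0000 -39.0000]
K = S⁻¹·BᵀPA = [-0.0625 -0.0051; -0.3959 -0.6446]
A−BK = [-0.7498 -0.0612; -2.9378 0.0867]
AᵀP(A−BK) = [0.4667 0.5279; 0.5279 0.8594]
P' = Q + AᵀP(A−BK) = [4.7167 3.5279; 3.5279 3.1094]
tr(P') = 7.8261

7.8261


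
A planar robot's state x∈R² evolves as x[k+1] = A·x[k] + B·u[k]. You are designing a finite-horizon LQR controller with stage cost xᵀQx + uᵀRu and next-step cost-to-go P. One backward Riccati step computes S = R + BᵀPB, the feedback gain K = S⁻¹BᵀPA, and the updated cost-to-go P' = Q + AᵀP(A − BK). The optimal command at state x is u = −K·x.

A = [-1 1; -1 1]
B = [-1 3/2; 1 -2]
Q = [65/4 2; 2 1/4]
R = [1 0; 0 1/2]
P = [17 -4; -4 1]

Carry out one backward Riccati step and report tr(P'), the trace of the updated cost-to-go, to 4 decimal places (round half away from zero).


BᵀP = [-21.0000 5.0000; 33.5000 -8.0000]
S = R + BᵀPB = [1 0; 0 1/2] + [26.0000 -41.5000; -41.5000 66.2500] = [27.0000 -41.5000; -41.5000 66.7500]
BᵀPA = [16.0000 -16.0000; -25.5000 25.5000]
K = S⁻¹·BᵀPA = [0.1219 -0.1219; -0.3063 0.3063]
A−BK = [-0.4188 0.4188; -1.7344 1.7344]
AᵀP(A−BK) = [0.2406 -0.2406; -0.2406 0.2406]
P' = Q + AᵀP(A−BK) = [16.4906 1.7594; 1.7594 0.4906]
tr(P') = 16.9813

16.9813


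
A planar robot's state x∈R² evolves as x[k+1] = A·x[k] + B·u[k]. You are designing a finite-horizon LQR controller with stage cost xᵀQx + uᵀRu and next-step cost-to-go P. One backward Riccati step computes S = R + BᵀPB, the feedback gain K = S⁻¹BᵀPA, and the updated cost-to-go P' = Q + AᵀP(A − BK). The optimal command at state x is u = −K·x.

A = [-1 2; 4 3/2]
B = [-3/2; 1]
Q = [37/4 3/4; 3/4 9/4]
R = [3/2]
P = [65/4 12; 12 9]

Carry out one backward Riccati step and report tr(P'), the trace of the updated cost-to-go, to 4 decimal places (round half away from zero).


50.2924

BᵀP = [-12.3750 -9.0000]
S = R + BᵀPB = [3/2] + [9.5625] = [11.0625]
BᵀPA = [-23.6250 -38.2500]
K = S⁻¹·BᵀPA = [-2.1356 -3.4576]
A−BK = [-4.2034 -3.1864; 6.1356 4.9576]
AᵀP(A−BK) = [13.7966 17.8136; 17.8136 24.9958]
P' = Q + AᵀP(A−BK) = [23.0466 18.5636; 18.5636 27.2458]
tr(P') = 50.2924


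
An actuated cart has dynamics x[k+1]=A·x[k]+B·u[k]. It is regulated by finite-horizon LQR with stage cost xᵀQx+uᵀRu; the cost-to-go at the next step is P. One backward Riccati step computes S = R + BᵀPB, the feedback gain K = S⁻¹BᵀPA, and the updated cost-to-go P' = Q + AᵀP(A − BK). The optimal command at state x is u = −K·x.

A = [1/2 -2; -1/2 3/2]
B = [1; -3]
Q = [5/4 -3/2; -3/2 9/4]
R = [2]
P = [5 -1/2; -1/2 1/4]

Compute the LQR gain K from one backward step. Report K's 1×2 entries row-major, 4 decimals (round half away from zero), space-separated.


BᵀP = [6.5000 -1.2500]
S = R + BᵀPB = [2] + [10.2500] = [12.2500]
BᵀPA = [3.8750 -14.8750]
K = S⁻¹·BᵀPA = [0.3163 -1.2143]
A−BK = [0.1837 -0.7857; 0.4490 -2.1429]
AᵀP(A−BK) = [0.3367 -1.3571; -1.3571 5.5000]
P' = Q + AᵀP(A−BK) = [1.5867 -2.8571; -2.8571 7.7500]
tr(P') = 9.3367

0.3163 -1.2143


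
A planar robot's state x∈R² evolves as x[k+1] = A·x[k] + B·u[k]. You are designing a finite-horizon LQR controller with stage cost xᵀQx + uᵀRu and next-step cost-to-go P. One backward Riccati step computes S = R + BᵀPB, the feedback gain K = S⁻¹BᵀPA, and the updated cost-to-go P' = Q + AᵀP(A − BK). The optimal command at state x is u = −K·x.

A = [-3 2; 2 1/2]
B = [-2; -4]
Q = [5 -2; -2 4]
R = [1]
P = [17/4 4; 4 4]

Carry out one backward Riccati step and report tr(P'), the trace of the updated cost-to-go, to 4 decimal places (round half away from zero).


11.3099

BᵀP = [-24.5000 -24.0000]
S = R + BᵀPB = [1] + [145.0000] = [146.0000]
BᵀPA = [25.5000 -61.0000]
K = S⁻¹·BᵀPA = [0.1747 -0.4178]
A−BK = [-2.6507 1.1644; 2.6986 -1.1712]
AᵀP(A−BK) = [1.7962 -0.8459; -0.8459 0.5137]
P' = Q + AᵀP(A−BK) = [6.7962 -2.8459; -2.8459 4.5137]
tr(P') = 11.3099


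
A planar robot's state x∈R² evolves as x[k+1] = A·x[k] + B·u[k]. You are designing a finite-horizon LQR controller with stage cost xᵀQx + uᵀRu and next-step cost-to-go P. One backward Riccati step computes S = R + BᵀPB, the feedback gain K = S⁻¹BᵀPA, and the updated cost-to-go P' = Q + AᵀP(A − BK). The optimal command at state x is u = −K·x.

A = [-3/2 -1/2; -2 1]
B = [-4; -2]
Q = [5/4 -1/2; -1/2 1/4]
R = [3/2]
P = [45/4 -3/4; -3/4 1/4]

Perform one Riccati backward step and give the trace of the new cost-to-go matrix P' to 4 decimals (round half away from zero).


2.3853

BᵀP = [-43.5000 2.5000]
S = R + BᵀPB = [3/2] + [169.0000] = [170.5000]
BᵀPA = [60.2500 24.2500]
K = S⁻¹·BᵀPA = [0.3534 0.1422]
A−BK = [-0.0865 0.0689; -1.2933 1.2845]
AᵀP(A−BK) = [0.5218 -0.2568; -0.2568 0.3635]
P' = Q + AᵀP(A−BK) = [1.7718 -0.7568; -0.7568 0.6135]
tr(P') = 2.3853


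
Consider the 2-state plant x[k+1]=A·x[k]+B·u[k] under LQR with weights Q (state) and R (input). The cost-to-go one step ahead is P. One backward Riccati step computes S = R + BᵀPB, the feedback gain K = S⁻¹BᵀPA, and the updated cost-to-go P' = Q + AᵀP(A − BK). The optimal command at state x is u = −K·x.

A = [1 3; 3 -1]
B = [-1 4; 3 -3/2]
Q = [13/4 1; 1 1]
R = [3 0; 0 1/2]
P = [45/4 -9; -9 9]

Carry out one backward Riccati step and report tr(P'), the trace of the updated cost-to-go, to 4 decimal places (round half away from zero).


8.0877

BᵀP = [-38.2500 36.0000; 58.5000 -49.5000]
S = R + BᵀPB = [3 0; 0 1/2] + [146.2500 -207.0000; -207.0000 308.2500] = [149.2500 -207.0000; -207.0000 308.7500]
BᵀPA = [69.7500 -150.7500; -90.0000 225.0000]
K = S⁻¹·BᵀPA = [0.8989 0.0096; 0.3112 0.7352]
A−BK = [0.6542 0.0689; 0.7700 0.0740]
AᵀP(A−BK) = [3.5562 0.2470; 0.2470 0.2814]
P' = Q + AᵀP(A−BK) = [6.8062 1.2470; 1.2470 1.2814]
tr(P') = 8.0877


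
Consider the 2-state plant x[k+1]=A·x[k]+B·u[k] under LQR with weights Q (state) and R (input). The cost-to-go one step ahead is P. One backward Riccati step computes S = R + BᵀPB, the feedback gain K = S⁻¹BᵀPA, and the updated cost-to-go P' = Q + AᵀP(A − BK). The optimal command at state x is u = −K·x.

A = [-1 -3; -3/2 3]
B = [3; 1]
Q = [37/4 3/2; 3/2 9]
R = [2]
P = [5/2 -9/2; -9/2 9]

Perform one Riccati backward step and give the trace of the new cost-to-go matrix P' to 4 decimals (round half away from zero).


BᵀP = [3.0000 -4.5000]
S = R + BᵀPB = [2] + [4.5000] = [6.5000]
BᵀPA = [3.7500 -22.5000]
K = S⁻¹·BᵀPA = [0.5769 -3.4615]
A−BK = [-2.7308 7.3846; -2.0769 6.4615]
AᵀP(A−BK) = [7.0865 -26.7692; -26.7692 106.6154]
P' = Q + AᵀP(A−BK) = [16.3365 -25.2692; -25.2692 115.6154]
tr(P') = 131.9519

131.9519


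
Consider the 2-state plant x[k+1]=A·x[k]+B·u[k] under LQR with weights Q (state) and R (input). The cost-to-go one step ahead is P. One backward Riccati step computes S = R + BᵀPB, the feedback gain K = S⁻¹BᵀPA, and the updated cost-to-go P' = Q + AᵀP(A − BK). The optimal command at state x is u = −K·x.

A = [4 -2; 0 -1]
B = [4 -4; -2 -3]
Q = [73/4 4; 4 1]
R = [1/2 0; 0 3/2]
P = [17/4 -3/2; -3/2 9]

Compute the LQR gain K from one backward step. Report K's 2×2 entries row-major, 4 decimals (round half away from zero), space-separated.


0.5980 -0.0999 -0.3949 0.3948

BᵀP = [20.0000 -24.0000; -12.5000 -21.0000]
S = R + BᵀPB = [1/2 0; 0 3/2] + [128.0000 -8.0000; -8.0000 113.0000] = [128.5000 -8.0000; -8.0000 114.5000]
BᵀPA = [80.0000 -16.0000; -50.0000 46.0000]
K = S⁻¹·BᵀPA = [0.5980 -0.0999; -0.3949 0.3948]
A−BK = [0.0285 -0.0212; 0.0113 -0.0156]
AᵀP(A−BK) = [0.4163 -0.2668; -0.2668 0.2419]
P' = Q + AᵀP(A−BK) = [18.6663 3.7332; 3.7332 1.2419]
tr(P') = 19.9082


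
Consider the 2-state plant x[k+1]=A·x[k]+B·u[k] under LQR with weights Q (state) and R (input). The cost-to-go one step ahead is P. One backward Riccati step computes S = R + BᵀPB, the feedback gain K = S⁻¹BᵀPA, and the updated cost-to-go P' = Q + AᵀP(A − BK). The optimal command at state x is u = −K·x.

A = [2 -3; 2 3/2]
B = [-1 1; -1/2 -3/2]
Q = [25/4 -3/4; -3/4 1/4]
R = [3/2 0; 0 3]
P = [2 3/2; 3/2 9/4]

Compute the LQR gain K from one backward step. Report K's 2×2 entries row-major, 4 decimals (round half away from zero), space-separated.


BᵀP = [-2.7500 -2.6250; -0.2500 -1.8750]
S = R + BᵀPB = [3/2 0; 0 3] + [4.0625 1.1875; 1.1875 2.5625] = [5.5625 1.1875; 1.1875 5.5625]
BᵀPA = [-10.7500 4.3125; -4.2500 -2.0625]
K = S⁻¹·BᵀPA = [-1.8540 0.8952; -0.3683 -0.5619]
A−BK = [0.5143 -1.5429; 0.5206 1.1048]
AᵀP(A−BK) = [7.5048 -2.5143; -2.5143 4.5429]
P' = Q + AᵀP(A−BK) = [13.7548 -3.2643; -3.2643 4.7929]
tr(P') = 18.5476

-1.8540 0.8952 -0.3683 -0.5619


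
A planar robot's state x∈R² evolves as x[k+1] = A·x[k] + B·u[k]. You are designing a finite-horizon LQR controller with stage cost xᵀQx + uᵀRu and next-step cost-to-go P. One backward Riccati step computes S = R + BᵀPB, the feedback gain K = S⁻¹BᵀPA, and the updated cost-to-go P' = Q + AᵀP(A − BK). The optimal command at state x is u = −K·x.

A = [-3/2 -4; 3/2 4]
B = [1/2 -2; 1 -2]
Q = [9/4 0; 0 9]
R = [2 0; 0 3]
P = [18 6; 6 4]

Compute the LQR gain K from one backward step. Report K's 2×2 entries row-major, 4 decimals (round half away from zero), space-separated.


0.5035 1.3427 0.4615 1.2308

BᵀP = [15.0000 7.0000; -48.0000 -20.0000]
S = R + BᵀPB = [2 0; 0 3] + [14.5000 -44.0000; -44.0000 136.0000] = [16.5000 -44.0000; -44.0000 139.0000]
BᵀPA = [-12.0000 -32.0000; 42.0000 112.0000]
K = S⁻¹·BᵀPA = [0.5035 1.3427; 0.4615 1.2308]
A−BK = [-0.8287 -2.2098; 1.9196 5.1189]
AᵀP(A−BK) = [9.1573 24.4196; 24.4196 65.1189]
P' = Q + AᵀP(A−BK) = [11.4073 24.4196; 24.4196 74.1189]
tr(P') = 85.5262


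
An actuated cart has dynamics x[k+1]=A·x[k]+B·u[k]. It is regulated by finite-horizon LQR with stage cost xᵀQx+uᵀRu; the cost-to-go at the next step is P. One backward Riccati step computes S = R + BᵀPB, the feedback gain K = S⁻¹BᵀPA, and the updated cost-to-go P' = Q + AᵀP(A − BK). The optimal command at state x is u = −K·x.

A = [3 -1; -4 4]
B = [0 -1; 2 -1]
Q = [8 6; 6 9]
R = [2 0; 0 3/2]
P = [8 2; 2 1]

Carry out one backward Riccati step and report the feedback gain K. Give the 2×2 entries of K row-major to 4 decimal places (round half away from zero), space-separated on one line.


BᵀP = [4.0000 2.0000; -10.0000 -3.0000]
S = R + BᵀPB = [2 0; 0 3/2] + [4.0000 -6.0000; -6.0000 13.0000] = [6.0000 -6.0000; -6.0000 14.5000]
BᵀPA = [4.0000 4.0000; -18.0000 -2.0000]
K = S⁻¹·BᵀPA = [-0.9804 0.9020; -1.6471 0.2353]
A−BK = [1.3529 -0.7647; -3.6863 2.4314]
AᵀP(A−BK) = [14.2745 -7.3725; -7.3725 4.8627]
P' = Q + AᵀP(A−BK) = [22.2745 -1.3725; -1.3725 13.8627]
tr(P') = 36.1373

-0.9804 0.9020 -1.6471 0.2353


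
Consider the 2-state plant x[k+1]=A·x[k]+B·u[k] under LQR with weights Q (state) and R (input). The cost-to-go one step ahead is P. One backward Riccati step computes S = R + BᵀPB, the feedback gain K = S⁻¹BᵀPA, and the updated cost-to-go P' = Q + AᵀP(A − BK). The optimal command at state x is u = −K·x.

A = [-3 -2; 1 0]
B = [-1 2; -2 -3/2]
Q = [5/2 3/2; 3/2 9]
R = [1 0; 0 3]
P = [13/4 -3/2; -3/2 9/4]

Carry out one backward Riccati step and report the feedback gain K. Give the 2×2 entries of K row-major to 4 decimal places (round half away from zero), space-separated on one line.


BᵀP = [-0.2500 -3.0000; 8.7500 -6.3750]
S = R + BᵀPB = [1 0; 0 3] + [6.2500 4.0000; 4.0000 27.0625] = [7.2500 4.0000; 4.0000 30.0625]
BᵀPA = [-2.2500 0.5000; -32.6250 -17.5000]
K = S⁻¹·BᵀPA = [0.3113 0.4210; -1.1267 -0.6381]
A−BK = [-0.4354 -0.3027; -0.0675 -0.1151]
AᵀP(A−BK) = [4.4432 2.6279; 2.6279 1.6220]
P' = Q + AᵀP(A−BK) = [6.9432 4.1279; 4.1279 10.6220]
tr(P') = 17.5652

0.3113 0.4210 -1.1267 -0.6381


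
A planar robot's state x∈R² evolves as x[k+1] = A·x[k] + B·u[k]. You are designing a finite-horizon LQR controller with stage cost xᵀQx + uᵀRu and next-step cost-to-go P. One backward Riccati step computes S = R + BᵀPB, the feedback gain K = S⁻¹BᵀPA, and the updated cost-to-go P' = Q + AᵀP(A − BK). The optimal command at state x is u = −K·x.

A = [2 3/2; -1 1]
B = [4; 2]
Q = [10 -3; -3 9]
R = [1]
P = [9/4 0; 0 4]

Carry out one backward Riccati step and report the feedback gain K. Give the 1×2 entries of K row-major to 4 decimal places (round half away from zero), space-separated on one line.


BᵀP = [9.0000 8.0000]
S = R + BᵀPB = [1] + [52.0000] = [53.0000]
BᵀPA = [10.0000 21.5000]
K = S⁻¹·BᵀPA = [0.1887 0.4057]
A−BK = [1.2453 -0.1226; -1.3774 0.1887]
AᵀP(A−BK) = [11.1132 -1.3066; -1.3066 0.3408]
P' = Q + AᵀP(A−BK) = [21.1132 -4.3066; -4.3066 9.3408]
tr(P') = 30.4540

0.1887 0.4057


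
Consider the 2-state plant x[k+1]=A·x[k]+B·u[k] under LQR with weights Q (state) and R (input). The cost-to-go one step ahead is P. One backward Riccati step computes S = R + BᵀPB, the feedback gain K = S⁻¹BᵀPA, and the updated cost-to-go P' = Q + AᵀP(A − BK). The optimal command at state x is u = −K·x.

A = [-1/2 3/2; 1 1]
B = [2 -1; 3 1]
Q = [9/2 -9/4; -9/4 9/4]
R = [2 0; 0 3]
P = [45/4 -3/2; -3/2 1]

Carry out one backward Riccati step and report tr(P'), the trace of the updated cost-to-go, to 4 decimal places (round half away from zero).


8.8589

BᵀP = [18.0000 0.0000; -12.7500 2.5000]
S = R + BᵀPB = [2 0; 0 3] + [36.0000 -18.0000; -18.0000 15.2500] = [38.0000 -18.0000; -18.0000 18.2500]
BᵀPA = [-9.0000 27.0000; 8.8750 -16.6250]
K = S⁻¹·BᵀPA = [-0.0122 0.5237; 0.4743 -0.3945]
A−BK = [-0.0014 0.0582; 0.5622 -0.1766]
AᵀP(A−BK) = [0.9936 -0.7236; -0.7236 1.1154]
P' = Q + AᵀP(A−BK) = [5.4936 -2.9736; -2.9736 3.3654]
tr(P') = 8.8589
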